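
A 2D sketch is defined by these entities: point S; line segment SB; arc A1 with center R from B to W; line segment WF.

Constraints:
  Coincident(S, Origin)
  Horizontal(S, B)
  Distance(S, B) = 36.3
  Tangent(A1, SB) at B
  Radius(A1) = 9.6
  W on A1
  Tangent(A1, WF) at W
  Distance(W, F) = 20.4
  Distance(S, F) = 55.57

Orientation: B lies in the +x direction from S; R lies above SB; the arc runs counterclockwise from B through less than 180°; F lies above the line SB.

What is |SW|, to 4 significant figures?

46.75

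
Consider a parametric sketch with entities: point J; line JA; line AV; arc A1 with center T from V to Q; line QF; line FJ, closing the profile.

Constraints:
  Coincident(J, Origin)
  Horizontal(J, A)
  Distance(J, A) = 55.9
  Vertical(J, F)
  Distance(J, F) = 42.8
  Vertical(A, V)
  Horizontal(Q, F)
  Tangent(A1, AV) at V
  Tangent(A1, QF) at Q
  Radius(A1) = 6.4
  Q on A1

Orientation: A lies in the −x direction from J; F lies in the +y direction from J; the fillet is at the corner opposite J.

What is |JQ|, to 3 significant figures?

65.4

J is at the origin; JA is horizontal with |JA| = 55.9 and A on the −x side, so A = (-55.9, 0.00). J and F share the same x with |JF| = 42.8 and F on the +y side, so F = (0.00, 42.8). The virtual corner opposite J is at (-55.9, 42.8). A1 meets AV tangentially, so TV is at right angles to AV and since A1 is tangent to QF there, TQ ⟂ QF, with radius 6.4, so the center T sits 6.4 in from both sides at T = (-49.5, 36.4). That places the tangent points at V = (-55.9, 36.4) on AV and Q = (-49.5, 42.8) on QF. Then |JQ| = |Q − J| = 65.4.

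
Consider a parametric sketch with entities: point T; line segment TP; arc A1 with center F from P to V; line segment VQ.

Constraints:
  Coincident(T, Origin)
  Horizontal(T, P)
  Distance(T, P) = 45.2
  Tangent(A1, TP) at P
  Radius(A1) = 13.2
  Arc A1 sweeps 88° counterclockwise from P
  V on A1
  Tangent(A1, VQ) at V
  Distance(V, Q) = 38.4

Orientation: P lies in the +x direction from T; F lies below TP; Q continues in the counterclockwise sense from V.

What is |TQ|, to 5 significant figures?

59.610

T is at the origin; T and P share the same y with |TP| = 45.2 and P on the +x side, so P = (45.200, 0.0000). The tangent condition forces FP to be normal to TP, so F = P + (0, -13.2) = (45.200, -13.200). On A1, P sits at bearing 90° from F; an 88° counterclockwise sweep puts V at bearing 178°, so V = F + 13.2·(cos 178°, sin 178°) = (32.008, -12.739). The tangent condition forces FV to be normal to VQ, so VQ runs along (−sin 178°, cos 178°); with |VQ| = 38.4, Q = (30.668, -51.116). Then |TQ| = |Q − T| = 59.610.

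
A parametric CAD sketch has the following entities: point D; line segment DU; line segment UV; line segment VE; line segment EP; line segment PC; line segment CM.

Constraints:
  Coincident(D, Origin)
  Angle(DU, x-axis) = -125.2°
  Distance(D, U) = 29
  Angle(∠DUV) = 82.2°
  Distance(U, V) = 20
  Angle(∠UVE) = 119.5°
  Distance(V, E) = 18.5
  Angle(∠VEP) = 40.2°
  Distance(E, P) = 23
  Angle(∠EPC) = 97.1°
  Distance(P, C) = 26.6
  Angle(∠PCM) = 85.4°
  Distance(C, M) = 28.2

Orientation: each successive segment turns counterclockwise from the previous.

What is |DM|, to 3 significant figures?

52.6

D is at the origin; DU runs at -125.2° with length 29.0, so U = (-16.7, -23.7). ∠DUV = 82.2° gives UV at -27.4° from the x-axis; with |UV| = 20.0, V = (1.04, -32.9). ∠UVE = 119.5° gives VE at 33.1° from the x-axis; with |VE| = 18.5, E = (16.5, -22.8). ∠VEP = 40.2° gives EP at 173° from the x-axis; with |EP| = 23.0, P = (-6.29, -20.0). ∠EPC = 97.1° gives PC at -104° from the x-axis; with |PC| = 26.6, C = (-12.8, -45.7). ∠PCM = 85.4° gives CM at -9.60° from the x-axis; with |CM| = 28.2, M = (15.0, -50.4). Then |DM| = |M − D| = 52.6.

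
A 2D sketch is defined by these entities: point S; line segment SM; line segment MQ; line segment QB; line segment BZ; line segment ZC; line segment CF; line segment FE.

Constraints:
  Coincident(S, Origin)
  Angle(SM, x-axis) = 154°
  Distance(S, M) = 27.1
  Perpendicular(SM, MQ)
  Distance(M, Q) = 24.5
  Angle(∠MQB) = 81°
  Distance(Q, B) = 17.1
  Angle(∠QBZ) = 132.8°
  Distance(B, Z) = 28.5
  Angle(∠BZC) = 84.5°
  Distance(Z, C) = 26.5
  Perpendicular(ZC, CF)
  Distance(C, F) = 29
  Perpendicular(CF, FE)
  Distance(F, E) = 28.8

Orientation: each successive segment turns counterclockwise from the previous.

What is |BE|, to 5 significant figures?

5.0710

ZC ⟂ CF, so CF runs at -144.30°; with |CF| = 29.0, F = (-33.127, 3.7934). CF ⟂ FE, so FE runs at -54.300°; with |FE| = 28.8, E = (-16.321, -19.595). Then |BE| = |E − B| = 5.0710.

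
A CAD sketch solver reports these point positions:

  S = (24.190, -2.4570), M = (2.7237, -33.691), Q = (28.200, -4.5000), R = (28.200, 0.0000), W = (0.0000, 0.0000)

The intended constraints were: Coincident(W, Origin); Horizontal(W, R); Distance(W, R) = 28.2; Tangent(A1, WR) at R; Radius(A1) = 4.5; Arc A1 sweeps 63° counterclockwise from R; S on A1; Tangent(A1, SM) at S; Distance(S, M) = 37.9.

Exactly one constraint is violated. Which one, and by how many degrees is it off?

Tangent(A1, SM) at S — off by 7.50°.

W = (0.00, 0.00) ✓; W.y = 0.00, R.y = 0.00 ✓; |WR| = 28.20 ✓; ∠(QR, RW) = 90.00° ✓; |QR| = 4.500 ✓; bearing(Q→S) − bearing(Q→R) = 63.00° ✓; |QS| = 4.500 ✓; ∠(QS, SM) = 97.50° ✗; |SM| = 37.90 ✓.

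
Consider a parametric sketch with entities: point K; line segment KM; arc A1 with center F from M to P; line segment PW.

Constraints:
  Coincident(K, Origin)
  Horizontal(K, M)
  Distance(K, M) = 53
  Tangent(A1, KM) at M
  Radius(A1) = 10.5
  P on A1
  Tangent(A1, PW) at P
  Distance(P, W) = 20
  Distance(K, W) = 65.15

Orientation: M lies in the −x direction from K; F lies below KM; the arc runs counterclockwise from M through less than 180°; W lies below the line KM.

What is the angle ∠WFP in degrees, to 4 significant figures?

62.30°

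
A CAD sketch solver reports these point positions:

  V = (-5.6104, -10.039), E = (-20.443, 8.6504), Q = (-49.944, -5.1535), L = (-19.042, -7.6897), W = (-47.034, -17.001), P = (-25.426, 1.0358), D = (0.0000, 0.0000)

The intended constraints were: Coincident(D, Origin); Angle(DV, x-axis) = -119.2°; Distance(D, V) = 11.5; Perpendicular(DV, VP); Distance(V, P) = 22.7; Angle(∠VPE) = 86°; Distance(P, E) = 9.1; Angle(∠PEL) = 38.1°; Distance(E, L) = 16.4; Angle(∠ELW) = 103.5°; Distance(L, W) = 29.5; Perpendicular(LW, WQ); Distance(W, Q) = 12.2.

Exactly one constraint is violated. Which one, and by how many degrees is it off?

Perpendicular(LW, WQ) — off by 4.60°.

D = (0.00, 0.00) ✓; DV at -119.2° ✓; |DV| = 11.50 ✓; ∠(DV, VP) = 90.00° ✓; |VP| = 22.70 ✓; ∠VPE = 86.00° ✓; |PE| = 9.100 ✓; ∠PEL = 38.10° ✓; |EL| = 16.40 ✓; ∠ELW = 103.5° ✓; |LW| = 29.50 ✓; ∠(LW, WQ) = 94.60° ✗; |WQ| = 12.20 ✓.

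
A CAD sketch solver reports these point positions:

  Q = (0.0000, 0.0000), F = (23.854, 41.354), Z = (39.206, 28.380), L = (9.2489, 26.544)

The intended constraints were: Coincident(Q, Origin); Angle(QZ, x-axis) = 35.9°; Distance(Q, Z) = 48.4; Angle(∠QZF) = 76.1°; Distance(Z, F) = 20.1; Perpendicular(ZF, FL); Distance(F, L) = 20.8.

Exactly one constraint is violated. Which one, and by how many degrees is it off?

Perpendicular(ZF, FL) — off by 4.40°.

Q = (0.00, 0.00) ✓; QZ at 35.90° ✓; |QZ| = 48.40 ✓; ∠QZF = 76.10° ✓; |ZF| = 20.10 ✓; ∠(ZF, FL) = 85.60° ✗; |FL| = 20.80 ✓.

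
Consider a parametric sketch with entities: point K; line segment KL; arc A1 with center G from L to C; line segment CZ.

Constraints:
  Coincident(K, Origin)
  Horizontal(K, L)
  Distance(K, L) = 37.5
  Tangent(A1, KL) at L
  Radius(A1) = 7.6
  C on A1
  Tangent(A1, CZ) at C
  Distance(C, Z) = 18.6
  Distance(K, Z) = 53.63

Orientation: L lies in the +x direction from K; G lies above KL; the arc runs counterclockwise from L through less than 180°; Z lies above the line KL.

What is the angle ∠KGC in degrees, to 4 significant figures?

161.2°

Checks: K = (0.00, 0.00) ✓; |GC| = 7.600 ✓; ∠(GC, CZ) = 90.00° ✓; |CZ| = 18.60 ✓; |KZ| = 53.63 ✓.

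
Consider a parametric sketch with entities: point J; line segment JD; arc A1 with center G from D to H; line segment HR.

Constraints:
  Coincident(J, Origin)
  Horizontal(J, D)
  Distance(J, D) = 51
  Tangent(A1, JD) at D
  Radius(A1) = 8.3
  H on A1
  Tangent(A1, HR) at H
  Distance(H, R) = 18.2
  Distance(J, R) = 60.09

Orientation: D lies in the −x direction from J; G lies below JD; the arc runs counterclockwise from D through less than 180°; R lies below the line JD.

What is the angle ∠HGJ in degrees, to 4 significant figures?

170.7°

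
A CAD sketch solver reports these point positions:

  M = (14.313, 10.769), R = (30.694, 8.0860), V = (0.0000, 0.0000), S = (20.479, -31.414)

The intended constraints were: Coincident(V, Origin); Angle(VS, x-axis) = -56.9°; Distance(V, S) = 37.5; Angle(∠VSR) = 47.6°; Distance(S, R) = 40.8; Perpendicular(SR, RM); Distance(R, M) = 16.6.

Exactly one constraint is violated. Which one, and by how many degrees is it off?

Perpendicular(SR, RM) — off by 5.20°.

V = (0.00, 0.00) ✓; VS at -56.90° ✓; |VS| = 37.50 ✓; ∠VSR = 47.60° ✓; |SR| = 40.80 ✓; ∠(SR, RM) = 95.20° ✗; |RM| = 16.60 ✓.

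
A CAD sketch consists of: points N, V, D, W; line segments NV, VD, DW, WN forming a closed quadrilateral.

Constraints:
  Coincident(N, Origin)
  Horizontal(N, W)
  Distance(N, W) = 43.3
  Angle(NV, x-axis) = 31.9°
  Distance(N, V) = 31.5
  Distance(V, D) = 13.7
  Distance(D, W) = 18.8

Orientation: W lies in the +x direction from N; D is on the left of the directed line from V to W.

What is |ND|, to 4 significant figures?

44.38

Checks: |NW| = 43.30 ✓; |NV| = 31.50 ✓; |VD| = 13.70 ✓; |DW| = 18.80 ✓.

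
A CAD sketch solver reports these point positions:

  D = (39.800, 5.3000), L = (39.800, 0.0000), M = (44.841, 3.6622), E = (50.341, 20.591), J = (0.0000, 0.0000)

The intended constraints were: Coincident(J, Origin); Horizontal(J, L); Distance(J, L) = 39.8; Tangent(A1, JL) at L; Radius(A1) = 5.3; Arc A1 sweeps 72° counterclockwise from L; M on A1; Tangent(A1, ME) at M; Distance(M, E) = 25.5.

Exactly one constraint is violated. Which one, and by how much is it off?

Distance(M, E) = 25.5 — off by 7.70.

J = (0.00, 0.00) ✓; J.y = 0.00, L.y = 0.00 ✓; |JL| = 39.80 ✓; ∠(DL, LJ) = 90.00° ✓; |DL| = 5.300 ✓; bearing(D→M) − bearing(D→L) = 72.00° ✓; |DM| = 5.300 ✓; ∠(DM, ME) = 90.00° ✓; |ME| = 17.80 ✗.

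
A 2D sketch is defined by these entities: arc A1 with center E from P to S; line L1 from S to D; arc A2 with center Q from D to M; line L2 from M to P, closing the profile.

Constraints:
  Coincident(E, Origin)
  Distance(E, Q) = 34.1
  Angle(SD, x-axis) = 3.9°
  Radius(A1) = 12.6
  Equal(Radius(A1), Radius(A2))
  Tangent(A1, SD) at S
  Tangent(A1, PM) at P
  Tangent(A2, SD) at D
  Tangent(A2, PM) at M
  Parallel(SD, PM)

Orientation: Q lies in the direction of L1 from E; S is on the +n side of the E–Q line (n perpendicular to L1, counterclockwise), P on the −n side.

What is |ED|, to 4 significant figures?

36.35

The slot axis is L1's direction at 3.9°, so u = (cos 3.9°, sin 3.9°) = (0.9977, 0.06802) and n = (−sin 3.9°, cos 3.9°) = (-0.06802, 0.9977). E is at the origin and Q lies 34.1 along u from E, so Q = 34.1·u = (34.02, 2.319). Tangency of A1 to both parallel lines with radius 12.6 puts S and P at E ± 12.6·n: S = (-0.8570, 12.57), P = (0.8570, -12.57). Equal radii place D and M the same way about Q: D = Q + 12.6·n = (33.16, 14.89), M = Q − 12.6·n = (34.88, -10.25). Then |ED| = |D − E| = 36.35.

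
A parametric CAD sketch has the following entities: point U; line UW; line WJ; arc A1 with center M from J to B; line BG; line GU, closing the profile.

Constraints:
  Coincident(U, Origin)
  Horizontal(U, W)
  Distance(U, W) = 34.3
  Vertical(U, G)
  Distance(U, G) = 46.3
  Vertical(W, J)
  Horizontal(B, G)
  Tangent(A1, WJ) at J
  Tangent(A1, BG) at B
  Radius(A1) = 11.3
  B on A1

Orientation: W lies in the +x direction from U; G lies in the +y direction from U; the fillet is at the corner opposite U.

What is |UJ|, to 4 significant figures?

49.00

U is at the origin; UW is horizontal with |UW| = 34.3 and W on the +x side, so W = (34.30, 0.000). UG is vertical with |UG| = 46.3 and G on the +y side, so G = (0.000, 46.30). The virtual corner opposite U is at (34.30, 46.30). Tangency of A1 to WJ means the radius MJ is perpendicular to WJ and A1 meets BG tangentially, so MB is at right angles to BG, with radius 11.3, so the center M sits 11.3 in from both sides at M = (23.00, 35.00). That places the tangent points at J = (34.30, 35.00) on WJ and B = (23.00, 46.30) on BG. Then |UJ| = |J − U| = 49.00.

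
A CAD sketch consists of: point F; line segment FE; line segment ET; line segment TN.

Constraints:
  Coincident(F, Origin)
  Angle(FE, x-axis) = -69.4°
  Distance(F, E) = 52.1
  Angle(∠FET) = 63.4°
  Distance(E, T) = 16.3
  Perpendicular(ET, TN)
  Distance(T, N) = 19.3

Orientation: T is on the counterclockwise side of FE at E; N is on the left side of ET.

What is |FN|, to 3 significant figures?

28.2

∠FET = 63.4°, so ET runs at -69.4° + (180° − 63.4°) = 47.2° from the x-axis; with |ET| = 16.3, T = E + 16.3·(cos 47.2°, sin 47.2°) = (29.4, -36.8). The perpendicularity gives TN at right angles to ET; with |TN| = 19.3 on the left of ET, N = T + 19.3·(-0.734, 0.679) = (15.2, -23.7). Then |FN| = |N − F| = 28.2.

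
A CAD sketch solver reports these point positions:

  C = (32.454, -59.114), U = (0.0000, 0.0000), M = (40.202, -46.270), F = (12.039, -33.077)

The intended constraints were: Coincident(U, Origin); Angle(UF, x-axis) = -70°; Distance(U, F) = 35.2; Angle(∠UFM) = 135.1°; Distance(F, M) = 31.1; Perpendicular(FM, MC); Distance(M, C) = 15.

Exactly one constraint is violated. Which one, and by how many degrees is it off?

Perpendicular(FM, MC) — off by 6.00°.

U = (0.00, 0.00) ✓; UF at -70.00° ✓; |UF| = 35.20 ✓; ∠UFM = 135.1° ✓; |FM| = 31.10 ✓; ∠(FM, MC) = 96.00° ✗; |MC| = 15.00 ✓.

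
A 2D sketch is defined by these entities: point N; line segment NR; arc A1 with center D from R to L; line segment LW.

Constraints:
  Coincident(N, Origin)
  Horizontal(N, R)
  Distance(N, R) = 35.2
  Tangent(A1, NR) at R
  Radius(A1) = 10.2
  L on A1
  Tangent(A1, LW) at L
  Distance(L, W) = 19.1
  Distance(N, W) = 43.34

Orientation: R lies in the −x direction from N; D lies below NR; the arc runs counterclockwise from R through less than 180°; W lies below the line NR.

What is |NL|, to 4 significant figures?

46.05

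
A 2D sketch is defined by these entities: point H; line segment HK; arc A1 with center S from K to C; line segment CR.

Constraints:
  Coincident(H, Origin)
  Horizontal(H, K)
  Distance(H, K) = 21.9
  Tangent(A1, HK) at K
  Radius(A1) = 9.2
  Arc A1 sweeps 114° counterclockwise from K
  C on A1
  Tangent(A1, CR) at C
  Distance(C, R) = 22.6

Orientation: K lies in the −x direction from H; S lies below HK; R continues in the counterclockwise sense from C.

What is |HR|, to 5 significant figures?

39.672

On A1, K sits at bearing 90° from S; a 114° counterclockwise sweep puts C at bearing 204°, so C = S + 9.2·(cos 204°, sin 204°) = (-30.305, -12.942). The tangent condition forces SC to be normal to CR, so CR runs along (−sin 204°, cos 204°); with |CR| = 22.6, R = (-21.112, -33.588). Then |HR| = |R − H| = 39.672.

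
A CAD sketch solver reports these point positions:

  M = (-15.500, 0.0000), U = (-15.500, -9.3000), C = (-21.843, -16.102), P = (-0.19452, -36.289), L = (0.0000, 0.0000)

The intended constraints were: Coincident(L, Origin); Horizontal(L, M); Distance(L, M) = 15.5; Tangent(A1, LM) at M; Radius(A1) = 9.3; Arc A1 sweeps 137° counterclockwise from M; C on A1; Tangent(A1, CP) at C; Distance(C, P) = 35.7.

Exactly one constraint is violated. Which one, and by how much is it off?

Distance(C, P) = 35.7 — off by 6.10.

L = (0.00, 0.00) ✓; L.y = 0.00, M.y = 0.00 ✓; |LM| = 15.50 ✓; ∠(UM, ML) = 90.00° ✓; |UM| = 9.300 ✓; bearing(U→C) − bearing(U→M) = 137.0° ✓; |UC| = 9.301 ✓; ∠(UC, CP) = 90.00° ✓; |CP| = 29.60 ✗.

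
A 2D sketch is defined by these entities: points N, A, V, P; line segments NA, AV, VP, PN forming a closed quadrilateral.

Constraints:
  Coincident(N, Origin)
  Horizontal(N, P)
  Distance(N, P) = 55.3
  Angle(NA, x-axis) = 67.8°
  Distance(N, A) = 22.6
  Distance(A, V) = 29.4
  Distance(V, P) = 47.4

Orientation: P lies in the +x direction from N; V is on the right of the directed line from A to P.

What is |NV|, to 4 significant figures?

12.12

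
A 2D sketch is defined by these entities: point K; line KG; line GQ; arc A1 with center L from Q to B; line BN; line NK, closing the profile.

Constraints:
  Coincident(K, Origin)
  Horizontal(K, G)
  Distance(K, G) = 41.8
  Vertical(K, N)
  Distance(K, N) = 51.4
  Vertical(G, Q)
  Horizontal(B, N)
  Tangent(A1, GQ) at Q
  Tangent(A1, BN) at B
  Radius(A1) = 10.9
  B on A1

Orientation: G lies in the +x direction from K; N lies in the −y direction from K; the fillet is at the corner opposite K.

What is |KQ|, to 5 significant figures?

58.202

K is at the origin; K and G share the same y with |KG| = 41.8 and G on the +x side, so G = (41.800, 0.0000). KN is vertical with |KN| = 51.4 and N on the −y side, so N = (0.0000, -51.400). The virtual corner opposite K is at (41.800, -51.400). A1 meets GQ tangentially, so LQ is at right angles to GQ and the tangent condition forces LB to be normal to BN, with radius 10.9, so the center L sits 10.9 in from both sides at L = (30.900, -40.500). That places the tangent points at Q = (41.800, -40.500) on GQ and B = (30.900, -51.400) on BN. Then |KQ| = |Q − K| = 58.202.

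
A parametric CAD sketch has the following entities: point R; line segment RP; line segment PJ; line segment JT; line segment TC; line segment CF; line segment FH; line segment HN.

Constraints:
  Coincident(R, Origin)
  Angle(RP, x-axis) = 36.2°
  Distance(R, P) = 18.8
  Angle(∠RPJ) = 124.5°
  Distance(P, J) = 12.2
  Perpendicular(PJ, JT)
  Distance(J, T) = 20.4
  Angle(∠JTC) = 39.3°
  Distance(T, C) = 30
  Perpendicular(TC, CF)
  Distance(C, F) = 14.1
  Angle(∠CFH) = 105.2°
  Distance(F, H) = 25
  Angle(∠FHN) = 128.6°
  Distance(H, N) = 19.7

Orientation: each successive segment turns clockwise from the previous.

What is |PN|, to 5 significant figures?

33.991

∠CFH = 105.2° gives FH at -54.800° from the x-axis; with |FH| = 25.0, H = (37.343, 0.40221). ∠FHN = 128.6° gives HN at -106.20° from the x-axis; with |HN| = 19.7, N = (31.846, -18.516). Then |PN| = |N − P| = 33.991.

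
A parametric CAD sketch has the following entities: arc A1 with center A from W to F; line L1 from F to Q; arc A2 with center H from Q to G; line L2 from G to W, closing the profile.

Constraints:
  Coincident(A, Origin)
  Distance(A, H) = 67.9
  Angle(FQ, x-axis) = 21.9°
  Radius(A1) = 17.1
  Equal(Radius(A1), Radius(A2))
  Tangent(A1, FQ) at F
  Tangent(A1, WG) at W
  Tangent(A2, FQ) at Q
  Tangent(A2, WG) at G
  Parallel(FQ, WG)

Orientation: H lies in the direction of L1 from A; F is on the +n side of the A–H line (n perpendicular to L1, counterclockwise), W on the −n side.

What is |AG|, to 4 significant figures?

70.02

The slot axis is L1's direction at 21.9°, so u = (cos 21.9°, sin 21.9°) = (0.9278, 0.3730) and n = (−sin 21.9°, cos 21.9°) = (-0.3730, 0.9278). A is at the origin and H lies 67.9 along u from A, so H = 67.9·u = (63.00, 25.33). Tangency of A1 to both parallel lines with radius 17.1 puts F and W at A ± 17.1·n: F = (-6.378, 15.87), W = (6.378, -15.87). Equal radii place Q and G the same way about H: Q = H + 17.1·n = (56.62, 41.19), G = H − 17.1·n = (69.38, 9.460). Then |AG| = |G − A| = 70.02.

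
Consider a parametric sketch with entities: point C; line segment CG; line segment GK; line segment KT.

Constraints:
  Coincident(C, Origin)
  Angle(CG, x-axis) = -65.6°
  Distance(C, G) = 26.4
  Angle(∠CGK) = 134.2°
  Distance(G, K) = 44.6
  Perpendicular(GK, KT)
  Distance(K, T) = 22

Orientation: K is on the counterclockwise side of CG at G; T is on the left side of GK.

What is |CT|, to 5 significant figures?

63.080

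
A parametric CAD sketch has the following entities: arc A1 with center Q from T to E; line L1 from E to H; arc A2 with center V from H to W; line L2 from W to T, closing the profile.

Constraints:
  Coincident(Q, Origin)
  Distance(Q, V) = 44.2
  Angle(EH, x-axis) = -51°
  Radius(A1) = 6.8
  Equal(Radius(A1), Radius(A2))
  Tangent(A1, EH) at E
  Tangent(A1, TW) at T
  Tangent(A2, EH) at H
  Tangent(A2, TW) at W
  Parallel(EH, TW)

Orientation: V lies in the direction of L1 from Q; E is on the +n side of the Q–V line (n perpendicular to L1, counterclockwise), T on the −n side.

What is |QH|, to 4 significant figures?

44.72

Tangency of A1 to both parallel lines with radius 6.8 puts E and T at Q ± 6.8·n: E = (5.285, 4.279), T = (-5.285, -4.279). Equal radii place H and W the same way about V: H = V + 6.8·n = (33.10, -30.07), W = V − 6.8·n = (22.53, -38.63). Then |QH| = |H − Q| = 44.72.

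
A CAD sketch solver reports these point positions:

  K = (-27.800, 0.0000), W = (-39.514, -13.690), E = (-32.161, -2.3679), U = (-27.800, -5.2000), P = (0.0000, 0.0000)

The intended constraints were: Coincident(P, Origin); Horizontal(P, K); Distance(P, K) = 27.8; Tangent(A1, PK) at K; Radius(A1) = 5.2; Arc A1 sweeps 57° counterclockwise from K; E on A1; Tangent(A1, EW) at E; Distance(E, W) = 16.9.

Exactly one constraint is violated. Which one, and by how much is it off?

Distance(E, W) = 16.9 — off by 3.40.

P = (0.00, 0.00) ✓; P.y = 0.00, K.y = 0.00 ✓; |PK| = 27.80 ✓; ∠(UK, KP) = 90.00° ✓; |UK| = 5.200 ✓; bearing(U→E) − bearing(U→K) = 57.00° ✓; |UE| = 5.200 ✓; ∠(UE, EW) = 90.00° ✓; |EW| = 13.50 ✗.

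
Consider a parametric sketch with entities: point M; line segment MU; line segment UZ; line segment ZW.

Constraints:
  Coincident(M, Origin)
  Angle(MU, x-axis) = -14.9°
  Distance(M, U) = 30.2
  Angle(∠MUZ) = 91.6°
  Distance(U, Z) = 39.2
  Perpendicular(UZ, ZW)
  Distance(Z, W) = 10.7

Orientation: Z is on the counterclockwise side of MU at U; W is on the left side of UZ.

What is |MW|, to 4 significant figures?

44.53

∠MUZ = 91.6°, so UZ runs at -14.9° + (180° − 91.6°) = 73.50° from the x-axis; with |UZ| = 39.2, Z = U + 39.2·(cos 73.50°, sin 73.50°) = (40.32, 29.82). UZ ⟂ ZW; with |ZW| = 10.7 on the left of UZ, W = Z + 10.7·(-0.9588, 0.2840) = (30.06, 32.86). Then |MW| = |W − M| = 44.53.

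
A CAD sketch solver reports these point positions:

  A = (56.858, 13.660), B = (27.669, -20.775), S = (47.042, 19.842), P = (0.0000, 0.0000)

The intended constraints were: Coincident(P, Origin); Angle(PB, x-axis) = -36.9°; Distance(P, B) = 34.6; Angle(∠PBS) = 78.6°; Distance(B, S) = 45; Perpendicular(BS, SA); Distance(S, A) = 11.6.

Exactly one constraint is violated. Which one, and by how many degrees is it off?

Perpendicular(BS, SA) — off by 6.70°.

P = (0.00, 0.00) ✓; PB at -36.90° ✓; |PB| = 34.60 ✓; ∠PBS = 78.60° ✓; |BS| = 45.00 ✓; ∠(BS, SA) = 96.70° ✗; |SA| = 11.60 ✓.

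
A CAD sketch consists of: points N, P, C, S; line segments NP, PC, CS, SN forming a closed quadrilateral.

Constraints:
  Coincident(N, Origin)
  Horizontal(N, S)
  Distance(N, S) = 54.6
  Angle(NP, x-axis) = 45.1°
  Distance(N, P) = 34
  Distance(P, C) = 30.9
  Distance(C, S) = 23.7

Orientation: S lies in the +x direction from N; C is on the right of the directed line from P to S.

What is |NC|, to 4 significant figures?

32.17

N is at the origin; N and S share the same y with |NS| = 54.6 and S in +x, so S = (54.6, 0). NP runs at 45.1° with |NP| = 34.0, so P = (24.00, 24.08). C is determined by |PC| = 30.9 and |CS| = 23.7 together: it lies at the intersection of circle(P, 30.9) and circle(S, 23.7). With |PS| = 38.94, the foot of the radical line on PS is 24.52 from P and the perpendicular offset is √(30.9² − 24.52²) = 18.81. Taking the right-of-PS solution: C = (31.64, -5.858).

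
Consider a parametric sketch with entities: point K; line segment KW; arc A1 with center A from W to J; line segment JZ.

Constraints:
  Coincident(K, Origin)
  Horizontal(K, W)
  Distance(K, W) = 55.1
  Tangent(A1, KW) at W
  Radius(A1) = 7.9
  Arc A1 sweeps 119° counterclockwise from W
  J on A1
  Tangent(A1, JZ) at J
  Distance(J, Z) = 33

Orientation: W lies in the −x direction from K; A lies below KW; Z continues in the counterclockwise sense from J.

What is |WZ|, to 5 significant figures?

41.598

K is at the origin; KW is horizontal with |KW| = 55.1 and W on the −x side, so W = (-55.100, 0.0000). The tangent condition forces AW to be normal to KW, so A = W + (0, -7.9) = (-55.100, -7.9000). On A1, W sits at bearing 90° from A; a 119° counterclockwise sweep puts J at bearing 209°, so J = A + 7.9·(cos 209°, sin 209°) = (-62.009, -11.730). The tangent condition forces AJ to be normal to JZ, so JZ runs along (−sin 209°, cos 209°); with |JZ| = 33.0, Z = (-46.011, -40.592). Then |WZ| = |Z − W| = 41.598.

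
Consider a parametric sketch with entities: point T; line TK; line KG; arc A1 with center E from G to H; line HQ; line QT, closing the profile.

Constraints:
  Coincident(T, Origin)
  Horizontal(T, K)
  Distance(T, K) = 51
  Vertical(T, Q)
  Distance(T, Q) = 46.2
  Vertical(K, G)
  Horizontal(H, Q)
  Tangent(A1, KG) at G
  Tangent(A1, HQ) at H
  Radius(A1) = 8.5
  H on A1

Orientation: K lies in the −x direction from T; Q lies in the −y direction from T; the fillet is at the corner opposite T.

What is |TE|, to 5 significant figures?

56.811

TQ is vertical with |TQ| = 46.2 and Q on the −y side, so Q = (0.0000, -46.200). The virtual corner opposite T is at (-51.000, -46.200). Tangency of A1 to KG means the radius EG is perpendicular to KG and tangency of A1 to HQ means the radius EH is perpendicular to HQ, with radius 8.5, so the center E sits 8.5 in from both sides at E = (-42.500, -37.700). Then |TE| = |E − T| = 56.811.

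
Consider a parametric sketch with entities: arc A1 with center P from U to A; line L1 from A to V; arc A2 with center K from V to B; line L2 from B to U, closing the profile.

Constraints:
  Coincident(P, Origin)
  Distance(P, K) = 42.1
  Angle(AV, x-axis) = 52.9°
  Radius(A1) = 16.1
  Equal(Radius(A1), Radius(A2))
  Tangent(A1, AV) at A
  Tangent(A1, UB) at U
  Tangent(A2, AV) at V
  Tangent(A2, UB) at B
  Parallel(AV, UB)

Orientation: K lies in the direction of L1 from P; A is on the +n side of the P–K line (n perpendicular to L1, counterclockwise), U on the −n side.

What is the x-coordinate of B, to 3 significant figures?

38.2

The slot axis is L1's direction at 52.9°, so u = (cos 52.9°, sin 52.9°) = (0.603, 0.798) and n = (−sin 52.9°, cos 52.9°) = (-0.798, 0.603). P is at the origin and K lies 42.1 along u from P, so K = 42.1·u = (25.4, 33.6). Tangency of A1 to both parallel lines with radius 16.1 puts A and U at P ± 16.1·n: A = (-12.8, 9.71), U = (12.8, -9.71). Equal radii place V and B the same way about K: V = K + 16.1·n = (12.6, 43.3), B = K − 16.1·n = (38.2, 23.9). So B.x = 38.2.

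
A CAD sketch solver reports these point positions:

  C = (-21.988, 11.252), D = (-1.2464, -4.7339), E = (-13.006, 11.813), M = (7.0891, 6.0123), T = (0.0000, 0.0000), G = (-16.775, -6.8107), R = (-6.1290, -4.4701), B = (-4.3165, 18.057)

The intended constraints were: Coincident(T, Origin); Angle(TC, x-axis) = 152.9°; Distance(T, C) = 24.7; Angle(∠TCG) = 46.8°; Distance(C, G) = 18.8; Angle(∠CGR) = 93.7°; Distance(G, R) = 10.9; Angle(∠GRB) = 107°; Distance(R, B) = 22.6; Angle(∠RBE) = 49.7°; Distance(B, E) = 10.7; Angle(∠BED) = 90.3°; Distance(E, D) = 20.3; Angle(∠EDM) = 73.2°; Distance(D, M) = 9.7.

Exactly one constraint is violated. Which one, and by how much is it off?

Distance(D, M) = 9.7 — off by 3.90.

T = (0.00, 0.00) ✓; TC at 152.9° ✓; |TC| = 24.70 ✓; ∠TCG = 46.80° ✓; |CG| = 18.80 ✓; ∠CGR = 93.70° ✓; |GR| = 10.90 ✓; ∠GRB = 107.0° ✓; |RB| = 22.60 ✓; ∠RBE = 49.70° ✓; |BE| = 10.70 ✓; ∠BED = 90.30° ✓; |ED| = 20.30 ✓; ∠EDM = 73.20° ✓; |DM| = 13.60 ✗.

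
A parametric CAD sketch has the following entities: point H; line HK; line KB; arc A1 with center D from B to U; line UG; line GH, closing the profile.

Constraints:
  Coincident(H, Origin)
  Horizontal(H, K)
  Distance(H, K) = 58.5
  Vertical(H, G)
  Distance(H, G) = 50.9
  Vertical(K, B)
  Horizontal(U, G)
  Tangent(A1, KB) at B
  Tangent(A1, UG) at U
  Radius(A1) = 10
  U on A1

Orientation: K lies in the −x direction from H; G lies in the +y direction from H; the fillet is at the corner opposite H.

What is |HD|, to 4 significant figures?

63.44

H and G share the same x with |HG| = 50.9 and G on the +y side, so G = (0.000, 50.90). The virtual corner opposite H is at (-58.50, 50.90). Since A1 is tangent to KB there, DB ⟂ KB and the tangent condition forces DU to be normal to UG, with radius 10.0, so the center D sits 10.0 in from both sides at D = (-48.50, 40.90). Then |HD| = |D − H| = 63.44.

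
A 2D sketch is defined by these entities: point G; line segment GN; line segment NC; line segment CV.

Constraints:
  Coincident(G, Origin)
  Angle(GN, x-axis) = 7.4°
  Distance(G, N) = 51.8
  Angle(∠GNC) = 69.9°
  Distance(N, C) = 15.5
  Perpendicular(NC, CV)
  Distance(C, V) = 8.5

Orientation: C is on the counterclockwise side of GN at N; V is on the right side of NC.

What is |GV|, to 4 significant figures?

57.19

∠GNC = 69.9°, so NC runs at 7.4° + (180° − 69.9°) = 117.5° from the x-axis; with |NC| = 15.5, C = N + 15.5·(cos 117.5°, sin 117.5°) = (44.21, 20.42). NC is perpendicular to CV; with |CV| = 8.5 on the right of NC, V = C + 8.5·(0.8870, 0.4617) = (51.75, 24.35). Then |GV| = |V − G| = 57.19.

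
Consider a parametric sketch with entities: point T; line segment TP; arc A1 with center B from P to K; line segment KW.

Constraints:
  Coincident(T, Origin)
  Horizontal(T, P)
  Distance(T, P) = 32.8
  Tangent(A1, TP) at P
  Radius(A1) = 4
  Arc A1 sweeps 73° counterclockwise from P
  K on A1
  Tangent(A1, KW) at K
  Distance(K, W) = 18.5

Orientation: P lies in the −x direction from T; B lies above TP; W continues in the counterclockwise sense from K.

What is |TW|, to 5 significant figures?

31.249

T is at the origin; TP is horizontal with |TP| = 32.8 and P on the −x side, so P = (-32.800, 0.0000). The tangent condition forces BP to be normal to TP, so B = P + (0, 4) = (-32.800, 4.0000). On A1, P sits at bearing -90° from B; a 73° counterclockwise sweep puts K at bearing -17°, so K = B + 4.0·(cos -17°, sin -17°) = (-28.975, 2.8305). The tangent condition forces BK to be normal to KW, so KW runs along (−sin -17°, cos -17°); with |KW| = 18.5, W = (-23.566, 20.522). Then |TW| = |W − T| = 31.249.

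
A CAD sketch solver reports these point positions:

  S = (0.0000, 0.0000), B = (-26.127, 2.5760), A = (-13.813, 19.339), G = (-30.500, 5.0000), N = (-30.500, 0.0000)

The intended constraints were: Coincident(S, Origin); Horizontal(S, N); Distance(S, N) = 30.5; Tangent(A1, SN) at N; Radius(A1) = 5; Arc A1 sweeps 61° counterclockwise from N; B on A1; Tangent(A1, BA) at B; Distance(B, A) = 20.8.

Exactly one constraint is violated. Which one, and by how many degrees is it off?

Tangent(A1, BA) at B — off by 7.30°.

S = (0.00, 0.00) ✓; S.y = 0.00, N.y = 0.00 ✓; |SN| = 30.50 ✓; ∠(GN, NS) = 90.00° ✓; |GN| = 5.000 ✓; bearing(G→B) − bearing(G→N) = 61.00° ✓; |GB| = 5.000 ✓; ∠(GB, BA) = 97.30° ✗; |BA| = 20.80 ✓.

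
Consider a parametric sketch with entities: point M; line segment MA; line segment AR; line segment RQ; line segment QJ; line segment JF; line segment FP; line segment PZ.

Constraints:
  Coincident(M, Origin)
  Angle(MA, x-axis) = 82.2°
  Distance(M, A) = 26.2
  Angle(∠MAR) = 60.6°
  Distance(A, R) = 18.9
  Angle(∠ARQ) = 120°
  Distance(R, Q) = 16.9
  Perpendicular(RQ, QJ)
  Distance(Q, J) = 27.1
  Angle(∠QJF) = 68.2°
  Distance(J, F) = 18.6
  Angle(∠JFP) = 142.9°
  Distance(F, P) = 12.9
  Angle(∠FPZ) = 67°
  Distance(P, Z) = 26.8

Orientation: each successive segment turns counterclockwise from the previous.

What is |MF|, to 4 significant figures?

17.48

M is at the origin; MA runs at 82.2° with length 26.2, so A = (3.556, 25.96). ∠MAR = 60.6° gives AR at -158.4° from the x-axis; with |AR| = 18.9, R = (-14.02, 19.00). ∠ARQ = 120.0° gives RQ at -98.40° from the x-axis; with |RQ| = 16.9, Q = (-16.49, 2.281). The perpendicularity gives QJ at right angles to RQ, so QJ runs at -8.400°; with |QJ| = 27.1, J = (10.32, -1.678). ∠QJF = 68.2° gives JF at 103.4° from the x-axis; with |JF| = 18.6, F = (6.013, 16.42). Then |MF| = |F − M| = 17.48.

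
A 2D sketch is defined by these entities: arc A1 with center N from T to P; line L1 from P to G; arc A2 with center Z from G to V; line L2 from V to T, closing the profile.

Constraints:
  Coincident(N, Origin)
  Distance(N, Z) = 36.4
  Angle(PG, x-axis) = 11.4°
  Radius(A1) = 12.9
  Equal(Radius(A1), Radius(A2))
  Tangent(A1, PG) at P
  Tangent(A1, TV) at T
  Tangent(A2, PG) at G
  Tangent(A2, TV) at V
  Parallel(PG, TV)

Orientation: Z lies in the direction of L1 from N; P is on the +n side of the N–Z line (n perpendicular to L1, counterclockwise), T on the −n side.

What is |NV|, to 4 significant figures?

38.62

Tangency of A1 to both parallel lines with radius 12.9 puts P and T at N ± 12.9·n: P = (-2.550, 12.65), T = (2.550, -12.65). Equal radii place G and V the same way about Z: G = Z + 12.9·n = (33.13, 19.84), V = Z − 12.9·n = (38.23, -5.451). Then |NV| = |V − N| = 38.62.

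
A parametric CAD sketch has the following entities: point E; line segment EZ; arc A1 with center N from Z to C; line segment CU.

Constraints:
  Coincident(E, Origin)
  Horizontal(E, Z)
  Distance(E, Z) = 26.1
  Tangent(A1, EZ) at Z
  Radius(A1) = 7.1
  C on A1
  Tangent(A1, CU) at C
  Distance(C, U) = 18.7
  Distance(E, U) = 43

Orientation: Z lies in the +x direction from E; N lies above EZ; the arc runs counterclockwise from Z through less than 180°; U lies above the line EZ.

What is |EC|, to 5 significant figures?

33.782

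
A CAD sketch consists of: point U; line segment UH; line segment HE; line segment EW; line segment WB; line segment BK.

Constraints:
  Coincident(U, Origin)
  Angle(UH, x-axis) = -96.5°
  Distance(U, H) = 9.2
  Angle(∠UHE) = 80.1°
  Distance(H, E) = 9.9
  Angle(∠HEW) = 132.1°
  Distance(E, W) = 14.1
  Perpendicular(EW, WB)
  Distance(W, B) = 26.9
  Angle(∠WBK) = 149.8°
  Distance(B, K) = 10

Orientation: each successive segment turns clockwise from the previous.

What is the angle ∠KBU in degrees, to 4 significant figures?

108.3°

U is at the origin; UH runs at -96.5° with length 9.2, so H = (-1.041, -9.141). ∠UHE = 80.1° gives HE at 163.6° from the x-axis; with |HE| = 9.9, E = (-10.54, -6.346). ∠HEW = 132.1° gives EW at 115.7° from the x-axis; with |EW| = 14.1, W = (-16.65, 6.360). The perpendicularity gives WB at right angles to EW, so WB runs at 25.70°; with |WB| = 26.9, B = (7.586, 18.02). ∠WBK = 149.8° gives BK at -4.500° from the x-axis; with |BK| = 10.0, K = (17.55, 17.24). Then cos ∠KBU = BK·BU / (|BK||BU|), giving 108.3°.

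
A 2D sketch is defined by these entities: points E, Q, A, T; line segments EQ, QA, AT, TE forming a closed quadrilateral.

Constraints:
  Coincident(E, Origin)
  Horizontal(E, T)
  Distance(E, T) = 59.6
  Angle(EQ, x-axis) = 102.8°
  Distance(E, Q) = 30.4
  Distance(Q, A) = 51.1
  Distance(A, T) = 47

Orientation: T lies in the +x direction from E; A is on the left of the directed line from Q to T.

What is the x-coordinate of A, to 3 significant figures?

42.4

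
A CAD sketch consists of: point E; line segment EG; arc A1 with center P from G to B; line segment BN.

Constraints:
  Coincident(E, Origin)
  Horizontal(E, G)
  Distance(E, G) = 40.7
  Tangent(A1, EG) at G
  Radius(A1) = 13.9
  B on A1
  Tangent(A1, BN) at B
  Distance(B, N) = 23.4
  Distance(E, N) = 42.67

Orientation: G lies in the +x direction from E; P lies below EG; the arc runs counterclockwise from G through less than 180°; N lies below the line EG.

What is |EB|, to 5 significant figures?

29.519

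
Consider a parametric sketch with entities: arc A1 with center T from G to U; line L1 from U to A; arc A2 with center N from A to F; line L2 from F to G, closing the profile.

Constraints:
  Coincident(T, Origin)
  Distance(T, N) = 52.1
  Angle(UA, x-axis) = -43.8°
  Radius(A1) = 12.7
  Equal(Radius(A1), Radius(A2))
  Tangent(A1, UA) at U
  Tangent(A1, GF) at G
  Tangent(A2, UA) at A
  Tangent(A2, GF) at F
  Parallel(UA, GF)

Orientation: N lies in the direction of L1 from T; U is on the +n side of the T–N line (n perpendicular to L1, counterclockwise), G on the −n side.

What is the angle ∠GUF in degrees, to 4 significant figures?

64.01°

The slot axis is L1's direction at -43.8°, so u = (cos -43.8°, sin -43.8°) = (0.7218, -0.6921) and n = (−sin -43.8°, cos -43.8°) = (0.6921, 0.7218). T is at the origin and N lies 52.1 along u from T, so N = 52.1·u = (37.60, -36.06). Tangency of A1 to both parallel lines with radius 12.7 puts U and G at T ± 12.7·n: U = (8.790, 9.166), G = (-8.790, -9.166). Equal radii place A and F the same way about N: A = N + 12.7·n = (46.39, -26.89), F = N − 12.7·n = (28.81, -45.23). Then cos ∠GUF = UG·UF / (|UG||UF|), giving 64.01°.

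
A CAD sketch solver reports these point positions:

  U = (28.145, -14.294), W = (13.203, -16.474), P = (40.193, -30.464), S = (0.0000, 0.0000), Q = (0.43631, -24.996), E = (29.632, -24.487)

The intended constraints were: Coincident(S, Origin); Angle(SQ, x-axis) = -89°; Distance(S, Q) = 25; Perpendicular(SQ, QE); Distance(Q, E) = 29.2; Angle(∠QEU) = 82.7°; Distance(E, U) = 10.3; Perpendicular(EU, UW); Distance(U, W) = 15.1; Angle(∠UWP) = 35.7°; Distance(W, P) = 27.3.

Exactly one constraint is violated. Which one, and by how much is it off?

Distance(W, P) = 27.3 — off by 3.10.

S = (0.00, 0.00) ✓; SQ at -89.00° ✓; |SQ| = 25.00 ✓; ∠(SQ, QE) = 90.00° ✓; |QE| = 29.20 ✓; ∠QEU = 82.70° ✓; |EU| = 10.30 ✓; ∠(EU, UW) = 90.00° ✓; |UW| = 15.10 ✓; ∠UWP = 35.70° ✓; |WP| = 30.40 ✗.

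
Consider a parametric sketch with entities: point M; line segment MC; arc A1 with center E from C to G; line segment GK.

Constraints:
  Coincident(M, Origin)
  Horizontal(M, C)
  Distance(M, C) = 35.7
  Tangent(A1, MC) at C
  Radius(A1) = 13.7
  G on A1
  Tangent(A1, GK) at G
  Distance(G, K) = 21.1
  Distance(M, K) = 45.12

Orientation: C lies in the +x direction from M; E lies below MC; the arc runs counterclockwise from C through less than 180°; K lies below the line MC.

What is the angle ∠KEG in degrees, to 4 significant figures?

57.00°

Checks: |EG| = 13.70 ✓; ∠(EG, GK) = 90.00° ✓; |GK| = 21.10 ✓; |MK| = 45.12 ✓.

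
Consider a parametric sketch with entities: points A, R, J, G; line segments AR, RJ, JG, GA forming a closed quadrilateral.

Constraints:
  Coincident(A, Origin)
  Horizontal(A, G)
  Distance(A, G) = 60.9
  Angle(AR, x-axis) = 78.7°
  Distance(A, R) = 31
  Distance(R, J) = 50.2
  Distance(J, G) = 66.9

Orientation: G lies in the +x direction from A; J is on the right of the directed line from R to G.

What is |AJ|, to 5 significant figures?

19.204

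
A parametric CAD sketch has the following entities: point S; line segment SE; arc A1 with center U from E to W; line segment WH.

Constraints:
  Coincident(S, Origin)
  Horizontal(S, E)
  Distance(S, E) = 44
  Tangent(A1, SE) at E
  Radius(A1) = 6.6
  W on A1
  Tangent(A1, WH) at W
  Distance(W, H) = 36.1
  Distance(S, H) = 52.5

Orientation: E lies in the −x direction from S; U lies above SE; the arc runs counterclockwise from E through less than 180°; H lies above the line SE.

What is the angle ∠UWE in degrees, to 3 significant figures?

49.1°

Checks: S.y = 0.00, E.y = 0.00 ✓; |UW| = 6.600 ✓; ∠(UW, WH) = 90.00° ✓; |WH| = 36.10 ✓; |SH| = 52.50 ✓.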